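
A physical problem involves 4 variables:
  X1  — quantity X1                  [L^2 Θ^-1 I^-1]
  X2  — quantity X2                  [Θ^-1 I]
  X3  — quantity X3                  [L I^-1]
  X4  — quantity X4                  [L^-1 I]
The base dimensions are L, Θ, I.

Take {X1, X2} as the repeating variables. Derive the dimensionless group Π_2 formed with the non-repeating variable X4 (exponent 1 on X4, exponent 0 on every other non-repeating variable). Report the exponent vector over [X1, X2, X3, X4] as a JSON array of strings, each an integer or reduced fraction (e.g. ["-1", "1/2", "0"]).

["1/2", "-1/2", "0", "1"]

Dimensional matrix (L×Θ×I by X1×X2×X3×X4):
  L: [ 2  0  1 -1]
  Θ: [-1 -1  0  0]
  I: [-1  1 -1  1]
Echelon form has 2 nonzero rows (pivots: X1,X2)
Repeat: X1,X2; free: X3,X4
RREF:
  r0: [   1    0  1/2 -1/2]
  r1: [   0    1 -1/2  1/2]
  r2: [   0    0    0    0]
Fix exponent of X4 at 1, X3 at 0; solve each RREF row for its pivot's exponent:
  r0: exp(X1) + (-1/2)·1 = 0 ⇒ exp(X1) = 1/2
  r1: exp(X2) + (1/2)·1 = 0 ⇒ exp(X2) = -1/2
Π_2 = X1^(1/2) · X2^(-1/2) · X4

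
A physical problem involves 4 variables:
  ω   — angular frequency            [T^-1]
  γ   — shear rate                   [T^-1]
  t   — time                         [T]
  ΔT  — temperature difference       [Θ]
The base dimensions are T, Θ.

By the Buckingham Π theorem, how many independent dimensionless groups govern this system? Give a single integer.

Write exponents as rows T,Θ / cols ω,γ,t,ΔT:
  T: [-1 -1  1  0]
  Θ: [ 0  0  0  1]
Echelon form has 2 nonzero rows (pivots: ω,ΔT)
Π count = n − r = 4 − 2 = 2

2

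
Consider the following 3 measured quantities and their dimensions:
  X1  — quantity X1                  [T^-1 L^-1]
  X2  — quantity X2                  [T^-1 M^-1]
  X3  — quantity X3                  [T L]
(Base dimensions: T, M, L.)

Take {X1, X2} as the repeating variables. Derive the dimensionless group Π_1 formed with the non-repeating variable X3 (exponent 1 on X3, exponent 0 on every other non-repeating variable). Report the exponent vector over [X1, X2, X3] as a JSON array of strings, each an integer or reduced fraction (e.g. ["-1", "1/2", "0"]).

Dimensional matrix (T×M×L by X1×X2×X3):
  T: [-1 -1  1]
  M: [ 0 -1  0]
  L: [-1  0  1]
RREF → pivots at {X1,X2} ⇒ r = 2
Pivot set = {X1,X2}, free = {X3}
RREF:
  r0: [   1    0   -1]
  r1: [   0    1    0]
  r2: [   0    0    0]
Fix exponent of X3 at 1; solve each RREF row for its pivot's exponent:
  r0: exp(X1) + (-1)·1 = 0 ⇒ exp(X1) = 1
  r1: exp(X2) + (0)·1 = 0 ⇒ exp(X2) = 0
Π_1 = X1 · X3

["1", "0", "1"]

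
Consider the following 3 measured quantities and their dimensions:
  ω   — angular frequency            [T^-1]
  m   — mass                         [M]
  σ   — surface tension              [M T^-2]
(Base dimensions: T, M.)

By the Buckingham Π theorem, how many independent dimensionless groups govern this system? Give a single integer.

Exponent matrix [T,M] × [ω,m,σ]:
  T: [-1  0 -2]
  M: [ 0  1  1]
Row reduction gives pivot columns ω,m; rank = 2
3 vars − rank 2 = 1 Π group

1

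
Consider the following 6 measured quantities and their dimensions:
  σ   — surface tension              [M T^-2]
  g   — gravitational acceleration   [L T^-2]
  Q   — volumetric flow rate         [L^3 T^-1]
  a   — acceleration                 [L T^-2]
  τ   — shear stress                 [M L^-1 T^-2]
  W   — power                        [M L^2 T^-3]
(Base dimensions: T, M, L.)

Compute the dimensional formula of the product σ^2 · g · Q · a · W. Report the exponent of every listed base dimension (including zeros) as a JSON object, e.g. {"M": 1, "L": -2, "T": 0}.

{"T": -12, "M": 3, "L": 7}

Exponent matrix [T,M,L] × [σ,g,Q,a,τ,W]:
  T: [-2 -2 -1 -2 -2 -3]
  M: [ 1  0  0  0  1  1]
  L: [ 0  1  3  1 -1  2]
  [T]: (2)·-2+(1)·-2+(1)·-1+(1)·-2+(1)·-3 = -12
  [M]: (2)·1+(1)·0+(1)·0+(1)·0+(1)·1 = 3
  [L]: (2)·0+(1)·1+(1)·3+(1)·1+(1)·2 = 7
⇒ T^-12 M^3 L^7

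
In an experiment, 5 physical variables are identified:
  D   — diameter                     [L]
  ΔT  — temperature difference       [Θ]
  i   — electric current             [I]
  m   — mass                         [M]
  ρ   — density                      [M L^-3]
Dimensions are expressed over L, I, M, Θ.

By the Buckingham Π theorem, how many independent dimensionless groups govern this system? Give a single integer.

1

Exponent matrix [L,I,M,Θ] × [D,ΔT,i,m,ρ]:
  L: [ 1  0  0  0 -3]
  I: [ 0  0  1  0  0]
  M: [ 0  0  0  1  1]
  Θ: [ 0  1  0  0  0]
RREF → pivots at {D,ΔT,i,m} ⇒ r = 4
n=5, r=4 ⇒ 1 dimensionless group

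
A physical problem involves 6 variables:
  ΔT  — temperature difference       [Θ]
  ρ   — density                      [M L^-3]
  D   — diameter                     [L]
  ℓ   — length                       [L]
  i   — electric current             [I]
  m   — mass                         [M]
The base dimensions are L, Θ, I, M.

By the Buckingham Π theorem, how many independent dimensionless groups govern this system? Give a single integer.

2

Dimensional matrix (L×Θ×I×M by ΔT×ρ×D×ℓ×i×m):
  L: [ 0 -3  1  1  0  0]
  Θ: [ 1  0  0  0  0  0]
  I: [ 0  0  0  0  1  0]
  M: [ 0  1  0  0  0  1]
Echelon form has 4 nonzero rows (pivots: ΔT,ρ,D,i)
6 vars − rank 4 = 2 Π groups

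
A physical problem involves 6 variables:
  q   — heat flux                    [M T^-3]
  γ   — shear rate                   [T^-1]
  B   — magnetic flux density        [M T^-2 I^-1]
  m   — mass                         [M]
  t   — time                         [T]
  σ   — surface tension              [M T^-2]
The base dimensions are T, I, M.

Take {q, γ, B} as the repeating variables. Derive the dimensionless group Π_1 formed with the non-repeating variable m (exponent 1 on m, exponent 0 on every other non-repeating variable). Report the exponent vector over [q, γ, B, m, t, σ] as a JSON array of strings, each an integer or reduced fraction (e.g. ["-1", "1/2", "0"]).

["-1", "3", "0", "1", "0", "0"]

Exponent matrix [T,I,M] × [q,γ,B,m,t,σ]:
  T: [-3 -1 -2  0  1 -2]
  I: [ 0  0 -1  0  0  0]
  M: [ 1  0  1  1  0  1]
Row reduction gives pivot columns q,γ,B; rank = 3
Pivot set = {q,γ,B}, free = {m,t,σ}
RREF:
  r0: [   1    0    0    1    0    1]
  r1: [   0    1    0   -3   -1   -1]
  r2: [   0    0    1    0    0    0]
Fix exponent of m at 1, t at 0, σ at 0; solve each RREF row for its pivot's exponent:
  r0: exp(q) + (1)·1 = 0 ⇒ exp(q) = -1
  r1: exp(γ) + (-3)·1 = 0 ⇒ exp(γ) = 3
  r2: exp(B) + (0)·1 = 0 ⇒ exp(B) = 0
Π_1 = q^-1 · γ^3 · m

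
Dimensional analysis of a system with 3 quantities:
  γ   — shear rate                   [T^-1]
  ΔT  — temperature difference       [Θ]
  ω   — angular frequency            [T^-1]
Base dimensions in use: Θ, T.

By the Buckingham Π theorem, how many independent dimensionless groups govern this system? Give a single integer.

1

Dimensional matrix (Θ×T by γ×ΔT×ω):
  Θ: [ 0  1  0]
  T: [-1  0 -1]
Row reduction gives pivot columns γ,ΔT; rank = 2
n=3, r=2 ⇒ 1 dimensionless group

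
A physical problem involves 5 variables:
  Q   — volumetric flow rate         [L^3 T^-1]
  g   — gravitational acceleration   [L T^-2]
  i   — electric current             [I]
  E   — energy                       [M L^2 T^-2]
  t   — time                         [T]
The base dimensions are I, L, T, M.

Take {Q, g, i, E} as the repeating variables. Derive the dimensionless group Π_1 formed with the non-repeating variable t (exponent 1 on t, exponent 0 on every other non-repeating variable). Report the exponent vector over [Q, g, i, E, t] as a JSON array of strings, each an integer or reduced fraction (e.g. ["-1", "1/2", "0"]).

Exponent matrix [I,L,T,M] × [Q,g,i,E,t]:
  I: [ 0  0  1  0  0]
  L: [ 3  1  0  2  0]
  T: [-1 -2  0 -2  1]
  M: [ 0  0  0  1  0]
Echelon form has 4 nonzero rows (pivots: Q,g,i,E)
Pivot set = {Q,g,i,E}, free = {t}
RREF:
  r0: [   1    0    0    0  1/5]
  r1: [   0    1    0    0 -3/5]
  r2: [   0    0    1    0    0]
  r3: [   0    0    0    1    0]
Fix exponent of t at 1; solve each RREF row for its pivot's exponent:
  r0: exp(Q) + (1/5)·1 = 0 ⇒ exp(Q) = -1/5
  r1: exp(g) + (-3/5)·1 = 0 ⇒ exp(g) = 3/5
  r2: exp(i) + (0)·1 = 0 ⇒ exp(i) = 0
  r3: exp(E) + (0)·1 = 0 ⇒ exp(E) = 0
Π_1 = Q^(-1/5) · g^(3/5) · t

["-1/5", "3/5", "0", "0", "1"]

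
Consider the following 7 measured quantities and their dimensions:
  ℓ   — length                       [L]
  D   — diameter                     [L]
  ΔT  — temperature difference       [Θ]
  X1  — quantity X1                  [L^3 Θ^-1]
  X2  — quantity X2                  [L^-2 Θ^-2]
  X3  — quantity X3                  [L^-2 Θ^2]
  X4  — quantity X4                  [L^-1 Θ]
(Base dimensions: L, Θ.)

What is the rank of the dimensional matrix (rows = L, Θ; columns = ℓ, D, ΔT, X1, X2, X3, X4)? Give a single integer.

2

Dimensional matrix (L×Θ by ℓ×D×ΔT×X1×X2×X3×X4):
  L: [ 1  1  0  3 -2 -2 -1]
  Θ: [ 0  0  1 -1 -2  2  1]
RREF → pivots at {ℓ,ΔT} ⇒ r = 2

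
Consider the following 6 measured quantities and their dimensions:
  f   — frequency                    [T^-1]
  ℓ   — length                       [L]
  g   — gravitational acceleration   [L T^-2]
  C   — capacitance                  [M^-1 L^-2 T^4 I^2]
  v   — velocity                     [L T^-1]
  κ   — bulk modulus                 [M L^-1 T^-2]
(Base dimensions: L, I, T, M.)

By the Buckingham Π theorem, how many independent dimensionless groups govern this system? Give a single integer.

Write exponents as rows L,I,T,M / cols f,ℓ,g,C,v,κ:
  L: [ 0  1  1 -2  1 -1]
  I: [ 0  0  0  2  0  0]
  T: [-1  0 -2  4 -1 -2]
  M: [ 0  0  0 -1  0  1]
Row reduction gives pivot columns f,ℓ,C,κ; rank = 4
6 vars − rank 4 = 2 Π groups

2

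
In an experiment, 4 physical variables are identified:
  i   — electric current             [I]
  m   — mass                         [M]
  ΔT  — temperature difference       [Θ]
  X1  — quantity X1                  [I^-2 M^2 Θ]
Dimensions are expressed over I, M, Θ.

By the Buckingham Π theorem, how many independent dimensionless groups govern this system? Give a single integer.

1

Write exponents as rows I,M,Θ / cols i,m,ΔT,X1:
  I: [ 1  0  0 -2]
  M: [ 0  1  0  2]
  Θ: [ 0  0  1  1]
Echelon form has 3 nonzero rows (pivots: i,m,ΔT)
n=4, r=3 ⇒ 1 dimensionless group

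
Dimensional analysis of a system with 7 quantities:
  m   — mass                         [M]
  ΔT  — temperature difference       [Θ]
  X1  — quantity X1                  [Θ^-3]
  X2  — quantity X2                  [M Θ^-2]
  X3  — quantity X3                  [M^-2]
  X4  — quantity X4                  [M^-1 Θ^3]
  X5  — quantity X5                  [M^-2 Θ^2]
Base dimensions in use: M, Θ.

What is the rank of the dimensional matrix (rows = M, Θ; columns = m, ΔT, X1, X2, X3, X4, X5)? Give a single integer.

Dimensional matrix (M×Θ by m×ΔT×X1×X2×X3×X4×X5):
  M: [ 1  0  0  1 -2 -1 -2]
  Θ: [ 0  1 -3 -2  0  3  2]
Row reduction gives pivot columns m,ΔT; rank = 2

2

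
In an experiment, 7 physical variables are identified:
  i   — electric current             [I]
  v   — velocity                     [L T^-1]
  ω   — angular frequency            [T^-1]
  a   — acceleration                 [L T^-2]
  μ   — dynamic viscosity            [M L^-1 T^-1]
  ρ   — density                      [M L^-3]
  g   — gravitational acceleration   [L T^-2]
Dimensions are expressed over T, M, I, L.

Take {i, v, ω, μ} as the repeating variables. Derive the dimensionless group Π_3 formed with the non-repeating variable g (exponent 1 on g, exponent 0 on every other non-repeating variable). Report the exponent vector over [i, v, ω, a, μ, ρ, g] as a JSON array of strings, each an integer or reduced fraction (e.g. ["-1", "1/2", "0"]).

["0", "-1", "-1", "0", "0", "0", "1"]

Write exponents as rows T,M,I,L / cols i,v,ω,a,μ,ρ,g:
  T: [ 0 -1 -1 -2 -1  0 -2]
  M: [ 0  0  0  0  1  1  0]
  I: [ 1  0  0  0  0  0  0]
  L: [ 0  1  0  1 -1 -3  1]
Echelon form has 4 nonzero rows (pivots: i,v,ω,μ)
Pivot set = {i,v,ω,μ}, free = {a,ρ,g}
RREF:
  r0: [   1    0    0    0    0    0    0]
  r1: [   0    1    0    1    0   -2    1]
  r2: [   0    0    1    1    0    1    1]
  r3: [   0    0    0    0    1    1    0]
Fix exponent of g at 1, a at 0, ρ at 0; solve each RREF row for its pivot's exponent:
  r0: exp(i) + (0)·1 = 0 ⇒ exp(i) = 0
  r1: exp(v) + (1)·1 = 0 ⇒ exp(v) = -1
  r2: exp(ω) + (1)·1 = 0 ⇒ exp(ω) = -1
  r3: exp(μ) + (0)·1 = 0 ⇒ exp(μ) = 0
Π_3 = v^-1 · ω^-1 · g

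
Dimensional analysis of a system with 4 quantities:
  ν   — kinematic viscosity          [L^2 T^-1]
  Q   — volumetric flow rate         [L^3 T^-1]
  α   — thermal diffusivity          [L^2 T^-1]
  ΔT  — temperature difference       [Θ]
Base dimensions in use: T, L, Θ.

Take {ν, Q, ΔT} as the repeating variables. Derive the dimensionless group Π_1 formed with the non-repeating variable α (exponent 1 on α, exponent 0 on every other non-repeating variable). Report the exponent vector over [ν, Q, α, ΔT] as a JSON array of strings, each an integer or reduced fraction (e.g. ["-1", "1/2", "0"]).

Exponent matrix [T,L,Θ] × [ν,Q,α,ΔT]:
  T: [-1 -1 -1  0]
  L: [ 2  3  2  0]
  Θ: [ 0  0  0  1]
Echelon form has 3 nonzero rows (pivots: ν,Q,ΔT)
Pivot set = {ν,Q,ΔT}, free = {α}
RREF:
  r0: [   1    0    1    0]
  r1: [   0    1    0    0]
  r2: [   0    0    0    1]
Fix exponent of α at 1; solve each RREF row for its pivot's exponent:
  r0: exp(ν) + (1)·1 = 0 ⇒ exp(ν) = -1
  r1: exp(Q) + (0)·1 = 0 ⇒ exp(Q) = 0
  r2: exp(ΔT) + (0)·1 = 0 ⇒ exp(ΔT) = 0
Π_1 = ν^-1 · α

["-1", "0", "1", "0"]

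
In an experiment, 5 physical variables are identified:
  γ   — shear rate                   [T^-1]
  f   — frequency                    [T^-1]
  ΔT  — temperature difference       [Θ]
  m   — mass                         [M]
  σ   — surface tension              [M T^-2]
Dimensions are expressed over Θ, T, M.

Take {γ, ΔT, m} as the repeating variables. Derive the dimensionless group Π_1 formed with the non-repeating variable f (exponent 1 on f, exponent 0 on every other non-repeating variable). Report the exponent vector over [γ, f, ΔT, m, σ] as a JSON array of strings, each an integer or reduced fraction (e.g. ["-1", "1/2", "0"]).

["-1", "1", "0", "0", "0"]

Exponent matrix [Θ,T,M] × [γ,f,ΔT,m,σ]:
  Θ: [ 0  0  1  0  0]
  T: [-1 -1  0  0 -2]
  M: [ 0  0  0  1  1]
RREF → pivots at {γ,ΔT,m} ⇒ r = 3
Repeat: γ,ΔT,m; free: f,σ
RREF:
  r0: [   1    1    0    0    2]
  r1: [   0    0    1    0    0]
  r2: [   0    0    0    1    1]
Fix exponent of f at 1, σ at 0; solve each RREF row for its pivot's exponent:
  r0: exp(γ) + (1)·1 = 0 ⇒ exp(γ) = -1
  r1: exp(ΔT) + (0)·1 = 0 ⇒ exp(ΔT) = 0
  r2: exp(m) + (0)·1 = 0 ⇒ exp(m) = 0
Π_1 = γ^-1 · f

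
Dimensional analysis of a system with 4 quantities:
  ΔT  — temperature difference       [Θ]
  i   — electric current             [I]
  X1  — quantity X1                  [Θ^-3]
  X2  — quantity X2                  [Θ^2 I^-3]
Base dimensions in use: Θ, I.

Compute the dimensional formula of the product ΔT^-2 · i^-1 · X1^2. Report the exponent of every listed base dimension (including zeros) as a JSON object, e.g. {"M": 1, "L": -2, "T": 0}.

Exponent matrix [Θ,I] × [ΔT,i,X1,X2]:
  Θ: [ 1  0 -3  2]
  I: [ 0  1  0 -3]
  [Θ]: (-2)·1+(-1)·0+(2)·-3 = -8
  [I]: (-2)·0+(-1)·1+(2)·0 = -1
⇒ Θ^-8 I^-1

{"Θ": -8, "I": -1}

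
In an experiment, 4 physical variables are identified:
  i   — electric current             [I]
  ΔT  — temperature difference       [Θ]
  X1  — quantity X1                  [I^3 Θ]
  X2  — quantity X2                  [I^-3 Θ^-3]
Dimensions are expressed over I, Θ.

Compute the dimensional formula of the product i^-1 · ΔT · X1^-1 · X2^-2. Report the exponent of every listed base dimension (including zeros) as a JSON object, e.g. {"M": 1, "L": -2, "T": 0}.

{"I": 2, "Θ": 6}

Exponent matrix [I,Θ] × [i,ΔT,X1,X2]:
  I: [ 1  0  3 -3]
  Θ: [ 0  1  1 -3]
  [I]: (-1)·1+(1)·0+(-1)·3+(-2)·-3 = 2
  [Θ]: (-1)·0+(1)·1+(-1)·1+(-2)·-3 = 6
⇒ I^2 Θ^6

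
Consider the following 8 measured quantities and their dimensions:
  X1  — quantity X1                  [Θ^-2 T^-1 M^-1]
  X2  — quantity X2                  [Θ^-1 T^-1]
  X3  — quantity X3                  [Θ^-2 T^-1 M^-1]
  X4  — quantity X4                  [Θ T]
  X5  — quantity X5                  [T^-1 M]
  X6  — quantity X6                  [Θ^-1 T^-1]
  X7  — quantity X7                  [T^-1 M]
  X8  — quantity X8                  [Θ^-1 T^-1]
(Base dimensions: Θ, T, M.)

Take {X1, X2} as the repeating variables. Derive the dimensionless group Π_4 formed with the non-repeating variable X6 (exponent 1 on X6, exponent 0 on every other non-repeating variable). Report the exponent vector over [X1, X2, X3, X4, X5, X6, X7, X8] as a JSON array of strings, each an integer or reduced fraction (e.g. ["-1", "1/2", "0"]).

["0", "-1", "0", "0", "0", "1", "0", "0"]

Exponent matrix [Θ,T,M] × [X1,X2,X3,X4,X5,X6,X7,X8]:
  Θ: [-2 -1 -2  1  0 -1  0 -1]
  T: [-1 -1 -1  1 -1 -1 -1 -1]
  M: [-1  0 -1  0  1  0  1  0]
Echelon form has 2 nonzero rows (pivots: X1,X2)
Pivot set = {X1,X2}, free = {X3,X4,X5,X6,X7,X8}
RREF:
  r0: [   1    0    1    0   -1    0   -1    0]
  r1: [   0    1    0   -1    2    1    2    1]
  r2: [   0    0    0    0    0    0    0    0]
Fix exponent of X6 at 1, X3 at 0, X4 at 0, X5 at 0, X7 at 0, X8 at 0; solve each RREF row for its pivot's exponent:
  r0: exp(X1) + (0)·1 = 0 ⇒ exp(X1) = 0
  r1: exp(X2) + (1)·1 = 0 ⇒ exp(X2) = -1
Π_4 = X2^-1 · X6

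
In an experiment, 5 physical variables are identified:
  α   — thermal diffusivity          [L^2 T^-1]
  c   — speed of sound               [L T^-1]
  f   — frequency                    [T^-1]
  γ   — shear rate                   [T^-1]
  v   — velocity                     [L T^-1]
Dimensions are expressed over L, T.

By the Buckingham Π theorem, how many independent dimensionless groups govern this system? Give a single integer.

Exponent matrix [L,T] × [α,c,f,γ,v]:
  L: [ 2  1  0  0  1]
  T: [-1 -1 -1 -1 -1]
Echelon form has 2 nonzero rows (pivots: α,c)
5 vars − rank 2 = 3 Π groups

3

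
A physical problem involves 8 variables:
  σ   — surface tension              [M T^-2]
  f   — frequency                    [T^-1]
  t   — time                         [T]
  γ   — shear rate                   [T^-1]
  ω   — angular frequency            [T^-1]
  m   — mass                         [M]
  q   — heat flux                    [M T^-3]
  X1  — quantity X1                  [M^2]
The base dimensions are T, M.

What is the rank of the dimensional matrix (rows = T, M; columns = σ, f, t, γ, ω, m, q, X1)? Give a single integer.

2

Dimensional matrix (T×M by σ×f×t×γ×ω×m×q×X1):
  T: [-2 -1  1 -1 -1  0 -3  0]
  M: [ 1  0  0  0  0  1  1  2]
RREF → pivots at {σ,f} ⇒ r = 2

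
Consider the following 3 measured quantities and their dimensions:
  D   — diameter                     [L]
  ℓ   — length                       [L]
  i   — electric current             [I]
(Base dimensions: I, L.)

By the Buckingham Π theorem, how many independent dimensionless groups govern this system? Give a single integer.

1

Exponent matrix [I,L] × [D,ℓ,i]:
  I: [ 0  0  1]
  L: [ 1  1  0]
Echelon form has 2 nonzero rows (pivots: D,i)
Π count = n − r = 3 − 2 = 1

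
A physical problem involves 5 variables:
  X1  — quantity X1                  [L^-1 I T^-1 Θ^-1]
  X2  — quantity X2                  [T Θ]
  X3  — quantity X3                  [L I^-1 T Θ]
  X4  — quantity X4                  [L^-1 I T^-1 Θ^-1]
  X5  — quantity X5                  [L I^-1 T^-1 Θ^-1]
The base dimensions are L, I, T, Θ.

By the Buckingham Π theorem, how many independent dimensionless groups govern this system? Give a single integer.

3

Write exponents as rows L,I,T,Θ / cols X1,X2,X3,X4,X5:
  L: [-1  0  1 -1  1]
  I: [ 1  0 -1  1 -1]
  T: [-1  1  1 -1 -1]
  Θ: [-1  1  1 -1 -1]
RREF → pivots at {X1,X2} ⇒ r = 2
n=5, r=2 ⇒ 3 dimensionless groups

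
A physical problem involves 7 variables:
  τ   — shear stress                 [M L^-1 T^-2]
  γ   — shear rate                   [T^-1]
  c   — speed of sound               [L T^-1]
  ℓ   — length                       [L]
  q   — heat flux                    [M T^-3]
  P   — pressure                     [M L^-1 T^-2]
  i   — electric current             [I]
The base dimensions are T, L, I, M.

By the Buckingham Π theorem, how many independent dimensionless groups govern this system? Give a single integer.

3

Exponent matrix [T,L,I,M] × [τ,γ,c,ℓ,q,P,i]:
  T: [-2 -1 -1  0 -3 -2  0]
  L: [-1  0  1  1  0 -1  0]
  I: [ 0  0  0  0  0  0  1]
  M: [ 1  0  0  0  1  1  0]
RREF → pivots at {τ,γ,c,i} ⇒ r = 4
7 vars − rank 4 = 3 Π groups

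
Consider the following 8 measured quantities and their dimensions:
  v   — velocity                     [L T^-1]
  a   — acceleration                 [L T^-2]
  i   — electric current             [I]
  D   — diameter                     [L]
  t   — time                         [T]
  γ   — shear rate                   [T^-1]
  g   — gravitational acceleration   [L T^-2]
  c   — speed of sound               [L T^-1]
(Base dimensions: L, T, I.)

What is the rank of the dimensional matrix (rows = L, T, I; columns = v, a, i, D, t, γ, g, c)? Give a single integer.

3

Write exponents as rows L,T,I / cols v,a,i,D,t,γ,g,c:
  L: [ 1  1  0  1  0  0  1  1]
  T: [-1 -2  0  0  1 -1 -2 -1]
  I: [ 0  0  1  0  0  0  0  0]
RREF → pivots at {v,a,i} ⇒ r = 3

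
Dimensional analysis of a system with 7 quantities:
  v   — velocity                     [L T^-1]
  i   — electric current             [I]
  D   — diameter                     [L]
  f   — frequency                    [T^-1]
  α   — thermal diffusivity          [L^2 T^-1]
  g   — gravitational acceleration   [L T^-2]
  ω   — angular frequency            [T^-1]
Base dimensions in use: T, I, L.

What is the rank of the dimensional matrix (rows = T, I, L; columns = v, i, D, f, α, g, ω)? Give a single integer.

Write exponents as rows T,I,L / cols v,i,D,f,α,g,ω:
  T: [-1  0  0 -1 -1 -2 -1]
  I: [ 0  1  0  0  0  0  0]
  L: [ 1  0  1  0  2  1  0]
Row reduction gives pivot columns v,i,D; rank = 3

3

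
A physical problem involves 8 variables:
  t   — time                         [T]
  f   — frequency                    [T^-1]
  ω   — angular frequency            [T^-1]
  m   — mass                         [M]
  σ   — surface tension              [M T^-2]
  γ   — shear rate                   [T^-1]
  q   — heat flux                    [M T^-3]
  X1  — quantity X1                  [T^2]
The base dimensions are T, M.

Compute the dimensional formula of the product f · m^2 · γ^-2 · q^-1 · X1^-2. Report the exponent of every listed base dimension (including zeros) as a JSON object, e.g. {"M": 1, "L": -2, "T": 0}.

{"T": 0, "M": 1}

Exponent matrix [T,M] × [t,f,ω,m,σ,γ,q,X1]:
  T: [ 1 -1 -1  0 -2 -1 -3  2]
  M: [ 0  0  0  1  1  0  1  0]
  [T]: (1)·-1+(2)·0+(-2)·-1+(-1)·-3+(-2)·2 = 0
  [M]: (1)·0+(2)·1+(-2)·0+(-1)·1+(-2)·0 = 1
⇒ M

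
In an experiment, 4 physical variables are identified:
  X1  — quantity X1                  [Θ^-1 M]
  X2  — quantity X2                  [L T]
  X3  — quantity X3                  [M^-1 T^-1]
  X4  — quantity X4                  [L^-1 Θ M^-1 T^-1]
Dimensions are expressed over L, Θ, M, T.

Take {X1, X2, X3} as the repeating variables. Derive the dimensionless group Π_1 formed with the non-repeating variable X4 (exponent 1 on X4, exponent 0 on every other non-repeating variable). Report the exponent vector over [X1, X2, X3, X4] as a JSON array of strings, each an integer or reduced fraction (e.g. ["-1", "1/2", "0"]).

["1", "1", "0", "1"]

Dimensional matrix (L×Θ×M×T by X1×X2×X3×X4):
  L: [ 0  1  0 -1]
  Θ: [-1  0  0  1]
  M: [ 1  0 -1 -1]
  T: [ 0  1 -1 -1]
Row reduction gives pivot columns X1,X2,X3; rank = 3
Pivot set = {X1,X2,X3}, free = {X4}
RREF:
  r0: [   1    0    0   -1]
  r1: [   0    1    0   -1]
  r2: [   0    0    1    0]
  r3: [   0    0    0    0]
Fix exponent of X4 at 1; solve each RREF row for its pivot's exponent:
  r0: exp(X1) + (-1)·1 = 0 ⇒ exp(X1) = 1
  r1: exp(X2) + (-1)·1 = 0 ⇒ exp(X2) = 1
  r2: exp(X3) + (0)·1 = 0 ⇒ exp(X3) = 0
Π_1 = X1 · X2 · X4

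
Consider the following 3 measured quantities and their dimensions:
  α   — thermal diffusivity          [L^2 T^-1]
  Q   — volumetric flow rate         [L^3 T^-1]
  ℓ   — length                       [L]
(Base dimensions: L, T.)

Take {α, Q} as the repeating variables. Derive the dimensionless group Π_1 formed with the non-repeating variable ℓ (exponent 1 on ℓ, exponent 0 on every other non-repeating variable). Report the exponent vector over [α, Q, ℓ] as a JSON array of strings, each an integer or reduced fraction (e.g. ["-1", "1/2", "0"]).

["1", "-1", "1"]

Write exponents as rows L,T / cols α,Q,ℓ:
  L: [ 2  3  1]
  T: [-1 -1  0]
Row reduction gives pivot columns α,Q; rank = 2
Repeat: α,Q; free: ℓ
RREF:
  r0: [   1    0   -1]
  r1: [   0    1    1]
Fix exponent of ℓ at 1; solve each RREF row for its pivot's exponent:
  r0: exp(α) + (-1)·1 = 0 ⇒ exp(α) = 1
  r1: exp(Q) + (1)·1 = 0 ⇒ exp(Q) = -1
Π_1 = α · Q^-1 · ℓ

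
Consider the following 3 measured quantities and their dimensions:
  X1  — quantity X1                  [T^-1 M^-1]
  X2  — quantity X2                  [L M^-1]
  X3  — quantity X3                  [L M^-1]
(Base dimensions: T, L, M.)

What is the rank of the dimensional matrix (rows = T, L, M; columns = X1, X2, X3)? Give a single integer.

Exponent matrix [T,L,M] × [X1,X2,X3]:
  T: [-1  0  0]
  L: [ 0  1  1]
  M: [-1 -1 -1]
Row reduction gives pivot columns X1,X2; rank = 2

2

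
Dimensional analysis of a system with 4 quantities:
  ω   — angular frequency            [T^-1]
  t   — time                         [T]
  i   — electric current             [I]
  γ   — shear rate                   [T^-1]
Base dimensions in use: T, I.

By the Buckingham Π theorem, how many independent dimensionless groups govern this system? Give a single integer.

Write exponents as rows T,I / cols ω,t,i,γ:
  T: [-1  1  0 -1]
  I: [ 0  0  1  0]
Echelon form has 2 nonzero rows (pivots: ω,i)
4 vars − rank 2 = 2 Π groups

2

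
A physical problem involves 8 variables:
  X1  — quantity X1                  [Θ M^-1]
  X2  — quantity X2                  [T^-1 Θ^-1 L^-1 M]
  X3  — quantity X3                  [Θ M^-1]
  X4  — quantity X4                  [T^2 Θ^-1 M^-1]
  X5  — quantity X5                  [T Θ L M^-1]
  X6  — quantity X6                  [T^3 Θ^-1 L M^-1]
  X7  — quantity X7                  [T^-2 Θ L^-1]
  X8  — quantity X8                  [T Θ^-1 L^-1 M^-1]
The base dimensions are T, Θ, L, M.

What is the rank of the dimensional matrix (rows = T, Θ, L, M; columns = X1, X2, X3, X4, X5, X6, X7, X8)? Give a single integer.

Dimensional matrix (T×Θ×L×M by X1×X2×X3×X4×X5×X6×X7×X8):
  T: [ 0 -1  0  2  1  3 -2  1]
  Θ: [ 1 -1  1 -1  1 -1  1 -1]
  L: [ 0 -1  0  0  1  1 -1 -1]
  M: [-1  1 -1 -1 -1 -1  0 -1]
RREF → pivots at {X1,X2,X4} ⇒ r = 3

3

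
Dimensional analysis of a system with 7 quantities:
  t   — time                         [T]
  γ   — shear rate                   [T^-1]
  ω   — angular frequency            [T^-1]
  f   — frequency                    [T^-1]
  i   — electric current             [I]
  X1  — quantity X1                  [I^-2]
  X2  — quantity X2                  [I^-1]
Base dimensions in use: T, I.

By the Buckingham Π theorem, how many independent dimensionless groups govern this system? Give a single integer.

Exponent matrix [T,I] × [t,γ,ω,f,i,X1,X2]:
  T: [ 1 -1 -1 -1  0  0  0]
  I: [ 0  0  0  0  1 -2 -1]
RREF → pivots at {t,i} ⇒ r = 2
7 vars − rank 2 = 5 Π groups

5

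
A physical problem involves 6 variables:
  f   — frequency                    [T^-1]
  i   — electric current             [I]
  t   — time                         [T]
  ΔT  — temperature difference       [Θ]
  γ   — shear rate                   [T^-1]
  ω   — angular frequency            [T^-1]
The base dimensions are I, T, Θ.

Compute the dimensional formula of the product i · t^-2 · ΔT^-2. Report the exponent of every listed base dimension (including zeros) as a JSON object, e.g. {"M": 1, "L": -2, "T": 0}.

Dimensional matrix (I×T×Θ by f×i×t×ΔT×γ×ω):
  I: [ 0  1  0  0  0  0]
  T: [-1  0  1  0 -1 -1]
  Θ: [ 0  0  0  1  0  0]
  [I]: (1)·1+(-2)·0+(-2)·0 = 1
  [T]: (1)·0+(-2)·1+(-2)·0 = -2
  [Θ]: (1)·0+(-2)·0+(-2)·1 = -2
⇒ I T^-2 Θ^-2

{"I": 1, "T": -2, "Θ": -2}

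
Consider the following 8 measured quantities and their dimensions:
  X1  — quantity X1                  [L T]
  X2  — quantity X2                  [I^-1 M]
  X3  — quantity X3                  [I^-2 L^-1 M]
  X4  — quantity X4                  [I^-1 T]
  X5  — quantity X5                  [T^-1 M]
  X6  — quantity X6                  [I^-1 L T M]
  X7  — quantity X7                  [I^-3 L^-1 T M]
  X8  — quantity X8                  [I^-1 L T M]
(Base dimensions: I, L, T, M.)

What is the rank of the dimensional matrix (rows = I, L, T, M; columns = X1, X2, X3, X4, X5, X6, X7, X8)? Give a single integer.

Dimensional matrix (I×L×T×M by X1×X2×X3×X4×X5×X6×X7×X8):
  I: [ 0 -1 -2 -1  0 -1 -3 -1]
  L: [ 1  0 -1  0  0  1 -1  1]
  T: [ 1  0  0  1 -1  1  1  1]
  M: [ 0  1  1  0  1  1  1  1]
Row reduction gives pivot columns X1,X2,X3; rank = 3

3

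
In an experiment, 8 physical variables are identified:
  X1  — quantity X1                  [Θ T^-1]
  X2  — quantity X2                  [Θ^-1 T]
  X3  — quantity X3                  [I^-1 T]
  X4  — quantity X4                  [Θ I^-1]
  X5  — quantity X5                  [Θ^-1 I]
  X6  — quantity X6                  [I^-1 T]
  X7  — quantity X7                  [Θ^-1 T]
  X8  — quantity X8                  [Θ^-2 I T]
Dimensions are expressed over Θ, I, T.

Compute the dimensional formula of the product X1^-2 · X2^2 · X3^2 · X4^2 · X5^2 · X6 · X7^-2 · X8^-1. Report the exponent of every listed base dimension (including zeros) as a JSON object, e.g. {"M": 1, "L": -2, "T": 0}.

Exponent matrix [Θ,I,T] × [X1,X2,X3,X4,X5,X6,X7,X8]:
  Θ: [ 1 -1  0  1 -1  0 -1 -2]
  I: [ 0  0 -1 -1  1 -1  0  1]
  T: [-1  1  1  0  0  1  1  1]
  [Θ]: (-2)·1+(2)·-1+(2)·0+(2)·1+(2)·-1+(1)·0+(-2)·-1+(-1)·-2 = 0
  [I]: (-2)·0+(2)·0+(2)·-1+(2)·-1+(2)·1+(1)·-1+(-2)·0+(-1)·1 = -4
  [T]: (-2)·-1+(2)·1+(2)·1+(2)·0+(2)·0+(1)·1+(-2)·1+(-1)·1 = 4
⇒ I^-4 T^4

{"Θ": 0, "I": -4, "T": 4}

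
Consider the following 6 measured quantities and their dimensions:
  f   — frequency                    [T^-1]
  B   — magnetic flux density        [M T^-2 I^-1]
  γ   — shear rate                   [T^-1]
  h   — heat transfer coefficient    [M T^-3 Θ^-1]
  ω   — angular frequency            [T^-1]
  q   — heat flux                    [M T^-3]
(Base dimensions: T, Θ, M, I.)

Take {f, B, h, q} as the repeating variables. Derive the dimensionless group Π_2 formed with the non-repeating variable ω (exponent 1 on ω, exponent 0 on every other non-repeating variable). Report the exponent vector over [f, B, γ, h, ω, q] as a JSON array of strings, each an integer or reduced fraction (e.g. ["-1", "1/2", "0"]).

Dimensional matrix (T×Θ×M×I by f×B×γ×h×ω×q):
  T: [-1 -2 -1 -3 -1 -3]
  Θ: [ 0  0  0 -1  0  0]
  M: [ 0  1  0  1  0  1]
  I: [ 0 -1  0  0  0  0]
RREF → pivots at {f,B,h,q} ⇒ r = 4
Repeat: f,B,h,q; free: γ,ω
RREF:
  r0: [   1    0    1    0    1    0]
  r1: [   0    1    0    0    0    0]
  r2: [   0    0    0    1    0    0]
  r3: [   0    0    0    0    0    1]
Fix exponent of ω at 1, γ at 0; solve each RREF row for its pivot's exponent:
  r0: exp(f) + (1)·1 = 0 ⇒ exp(f) = -1
  r1: exp(B) + (0)·1 = 0 ⇒ exp(B) = 0
  r2: exp(h) + (0)·1 = 0 ⇒ exp(h) = 0
  r3: exp(q) + (0)·1 = 0 ⇒ exp(q) = 0
Π_2 = f^-1 · ω

["-1", "0", "0", "0", "1", "0"]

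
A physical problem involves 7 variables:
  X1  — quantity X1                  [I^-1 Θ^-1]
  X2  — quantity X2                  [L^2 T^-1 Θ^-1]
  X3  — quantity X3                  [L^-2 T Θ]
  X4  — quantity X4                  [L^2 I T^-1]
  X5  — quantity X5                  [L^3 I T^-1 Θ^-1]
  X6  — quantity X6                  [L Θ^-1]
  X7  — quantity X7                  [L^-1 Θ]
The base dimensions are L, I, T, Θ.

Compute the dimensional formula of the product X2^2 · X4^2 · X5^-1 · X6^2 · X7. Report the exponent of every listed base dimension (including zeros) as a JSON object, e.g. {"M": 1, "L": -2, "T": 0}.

{"L": 6, "I": 1, "T": -3, "Θ": -2}

Dimensional matrix (L×I×T×Θ by X1×X2×X3×X4×X5×X6×X7):
  L: [ 0  2 -2  2  3  1 -1]
  I: [-1  0  0  1  1  0  0]
  T: [ 0 -1  1 -1 -1  0  0]
  Θ: [-1 -1  1  0 -1 -1  1]
  [L]: (2)·2+(2)·2+(-1)·3+(2)·1+(1)·-1 = 6
  [I]: (2)·0+(2)·1+(-1)·1+(2)·0+(1)·0 = 1
  [T]: (2)·-1+(2)·-1+(-1)·-1+(2)·0+(1)·0 = -3
  [Θ]: (2)·-1+(2)·0+(-1)·-1+(2)·-1+(1)·1 = -2
⇒ L^6 I T^-3 Θ^-2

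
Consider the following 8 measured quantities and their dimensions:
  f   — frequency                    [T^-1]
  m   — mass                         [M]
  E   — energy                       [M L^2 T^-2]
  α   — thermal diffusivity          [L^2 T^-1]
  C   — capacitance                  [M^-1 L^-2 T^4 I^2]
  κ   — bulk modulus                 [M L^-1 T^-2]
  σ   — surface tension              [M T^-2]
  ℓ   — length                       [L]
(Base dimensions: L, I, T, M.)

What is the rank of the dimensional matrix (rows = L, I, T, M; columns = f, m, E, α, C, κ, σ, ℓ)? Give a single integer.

4

Exponent matrix [L,I,T,M] × [f,m,E,α,C,κ,σ,ℓ]:
  L: [ 0  0  2  2 -2 -1  0  1]
  I: [ 0  0  0  0  2  0  0  0]
  T: [-1  0 -2 -1  4 -2 -2  0]
  M: [ 0  1  1  0 -1  1  1  0]
Echelon form has 4 nonzero rows (pivots: f,m,E,C)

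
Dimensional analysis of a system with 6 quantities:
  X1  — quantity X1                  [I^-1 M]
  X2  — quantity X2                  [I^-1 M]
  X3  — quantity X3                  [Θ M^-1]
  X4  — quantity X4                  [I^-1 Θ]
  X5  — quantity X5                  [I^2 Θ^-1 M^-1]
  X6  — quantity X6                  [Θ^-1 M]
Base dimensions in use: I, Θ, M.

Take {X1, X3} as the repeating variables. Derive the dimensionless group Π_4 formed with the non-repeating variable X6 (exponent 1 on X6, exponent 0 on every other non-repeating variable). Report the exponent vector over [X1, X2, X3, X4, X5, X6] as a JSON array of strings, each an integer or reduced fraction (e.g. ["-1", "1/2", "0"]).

Dimensional matrix (I×Θ×M by X1×X2×X3×X4×X5×X6):
  I: [-1 -1  0 -1  2  0]
  Θ: [ 0  0  1  1 -1 -1]
  M: [ 1  1 -1  0 -1  1]
Row reduction gives pivot columns X1,X3; rank = 2
Pivot set = {X1,X3}, free = {X2,X4,X5,X6}
RREF:
  r0: [   1    1    0    1   -2    0]
  r1: [   0    0    1    1   -1   -1]
  r2: [   0    0    0    0    0    0]
Fix exponent of X6 at 1, X2 at 0, X4 at 0, X5 at 0; solve each RREF row for its pivot's exponent:
  r0: exp(X1) + (0)·1 = 0 ⇒ exp(X1) = 0
  r1: exp(X3) + (-1)·1 = 0 ⇒ exp(X3) = 1
Π_4 = X3 · X6

["0", "0", "1", "0", "0", "1"]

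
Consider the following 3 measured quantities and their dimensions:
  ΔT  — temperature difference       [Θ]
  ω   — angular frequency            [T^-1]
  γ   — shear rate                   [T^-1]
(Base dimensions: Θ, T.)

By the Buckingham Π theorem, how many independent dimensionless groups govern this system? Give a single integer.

Write exponents as rows Θ,T / cols ΔT,ω,γ:
  Θ: [ 1  0  0]
  T: [ 0 -1 -1]
Row reduction gives pivot columns ΔT,ω; rank = 2
3 vars − rank 2 = 1 Π group

1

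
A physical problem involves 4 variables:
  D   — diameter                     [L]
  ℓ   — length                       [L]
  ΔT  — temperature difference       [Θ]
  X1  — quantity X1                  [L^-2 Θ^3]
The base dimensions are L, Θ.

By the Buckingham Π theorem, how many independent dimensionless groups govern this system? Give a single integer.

2

Write exponents as rows L,Θ / cols D,ℓ,ΔT,X1:
  L: [ 1  1  0 -2]
  Θ: [ 0  0  1  3]
Row reduction gives pivot columns D,ΔT; rank = 2
4 vars − rank 2 = 2 Π groups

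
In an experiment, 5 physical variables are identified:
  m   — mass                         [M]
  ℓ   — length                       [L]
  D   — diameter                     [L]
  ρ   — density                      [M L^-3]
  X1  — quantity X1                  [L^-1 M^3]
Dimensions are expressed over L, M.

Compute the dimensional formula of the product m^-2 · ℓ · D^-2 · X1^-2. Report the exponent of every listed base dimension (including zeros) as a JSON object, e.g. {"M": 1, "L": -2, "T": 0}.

Write exponents as rows L,M / cols m,ℓ,D,ρ,X1:
  L: [ 0  1  1 -3 -1]
  M: [ 1  0  0  1  3]
  [L]: (-2)·0+(1)·1+(-2)·1+(-2)·-1 = 1
  [M]: (-2)·1+(1)·0+(-2)·0+(-2)·3 = -8
⇒ L M^-8

{"L": 1, "M": -8}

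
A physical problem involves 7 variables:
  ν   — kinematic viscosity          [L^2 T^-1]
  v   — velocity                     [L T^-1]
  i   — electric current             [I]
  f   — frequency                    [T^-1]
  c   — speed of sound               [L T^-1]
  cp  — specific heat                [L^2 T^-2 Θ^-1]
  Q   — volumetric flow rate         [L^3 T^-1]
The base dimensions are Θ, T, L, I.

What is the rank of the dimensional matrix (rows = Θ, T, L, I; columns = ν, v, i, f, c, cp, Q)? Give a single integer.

Dimensional matrix (Θ×T×L×I by ν×v×i×f×c×cp×Q):
  Θ: [ 0  0  0  0  0 -1  0]
  T: [-1 -1  0 -1 -1 -2 -1]
  L: [ 2  1  0  0  1  2  3]
  I: [ 0  0  1  0  0  0  0]
Echelon form has 4 nonzero rows (pivots: ν,v,i,cp)

4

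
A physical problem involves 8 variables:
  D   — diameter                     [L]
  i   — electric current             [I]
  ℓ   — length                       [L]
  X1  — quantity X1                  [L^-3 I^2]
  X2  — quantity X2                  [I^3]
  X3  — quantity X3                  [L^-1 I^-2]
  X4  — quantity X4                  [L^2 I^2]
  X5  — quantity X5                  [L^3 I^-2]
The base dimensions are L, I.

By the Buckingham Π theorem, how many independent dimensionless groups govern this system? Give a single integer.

6

Dimensional matrix (L×I by D×i×ℓ×X1×X2×X3×X4×X5):
  L: [ 1  0  1 -3  0 -1  2  3]
  I: [ 0  1  0  2  3 -2  2 -2]
Row reduction gives pivot columns D,i; rank = 2
n=8, r=2 ⇒ 6 dimensionless groups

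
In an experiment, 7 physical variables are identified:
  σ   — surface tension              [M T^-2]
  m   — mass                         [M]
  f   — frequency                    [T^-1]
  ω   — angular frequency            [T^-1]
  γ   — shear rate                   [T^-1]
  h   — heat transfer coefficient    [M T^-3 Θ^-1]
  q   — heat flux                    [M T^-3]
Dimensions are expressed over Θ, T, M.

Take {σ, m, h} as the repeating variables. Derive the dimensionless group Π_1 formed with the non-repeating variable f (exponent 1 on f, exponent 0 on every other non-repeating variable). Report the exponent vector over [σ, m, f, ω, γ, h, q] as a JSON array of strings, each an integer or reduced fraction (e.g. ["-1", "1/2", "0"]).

["-1/2", "1/2", "1", "0", "0", "0", "0"]

Write exponents as rows Θ,T,M / cols σ,m,f,ω,γ,h,q:
  Θ: [ 0  0  0  0  0 -1  0]
  T: [-2  0 -1 -1 -1 -3 -3]
  M: [ 1  1  0  0  0  1  1]
RREF → pivots at {σ,m,h} ⇒ r = 3
Repeat: σ,m,h; free: f,ω,γ,q
RREF:
  r0: [   1    0  1/2  1/2  1/2    0  3/2]
  r1: [   0    1 -1/2 -1/2 -1/2    0 -1/2]
  r2: [   0    0    0    0    0    1    0]
Fix exponent of f at 1, ω at 0, γ at 0, q at 0; solve each RREF row for its pivot's exponent:
  r0: exp(σ) + (1/2)·1 = 0 ⇒ exp(σ) = -1/2
  r1: exp(m) + (-1/2)·1 = 0 ⇒ exp(m) = 1/2
  r2: exp(h) + (0)·1 = 0 ⇒ exp(h) = 0
Π_1 = σ^(-1/2) · m^(1/2) · f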